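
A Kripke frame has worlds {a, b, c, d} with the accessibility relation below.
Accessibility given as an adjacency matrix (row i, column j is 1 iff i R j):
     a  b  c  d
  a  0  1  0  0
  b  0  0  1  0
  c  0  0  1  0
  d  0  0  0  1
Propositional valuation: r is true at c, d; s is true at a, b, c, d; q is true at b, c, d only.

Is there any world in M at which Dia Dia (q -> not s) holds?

No

Let φ = Dia Dia (q -> not s). Evaluate φ at each world:
  a (successors {b}): φ is false.
  b (successors {c}): φ is false.
  c (successors {c}): φ is false.
  d (successors {d}): φ is false.
For instance, at b:
  At b: Dia Dia (q -> not s) requires Dia (q -> not s) at some successor in {c}.
    At c: Dia (q -> not s) is false.
  So Dia Dia (q -> not s) is false at b.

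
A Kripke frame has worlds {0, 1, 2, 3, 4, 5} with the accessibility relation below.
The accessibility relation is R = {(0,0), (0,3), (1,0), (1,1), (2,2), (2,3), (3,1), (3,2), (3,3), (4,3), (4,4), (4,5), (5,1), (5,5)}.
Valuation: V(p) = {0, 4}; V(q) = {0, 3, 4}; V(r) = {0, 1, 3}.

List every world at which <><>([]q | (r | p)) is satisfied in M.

Let φ = <><>([]q | (r | p)). Evaluate φ at each world:
  0 (successors {0, 3}): φ is true.
  1 (successors {0, 1}): φ is true.
  2 (successors {2, 3}): φ is true.
  3 (successors {1, 2, 3}): φ is true.
  4 (successors {3, 4, 5}): φ is true.
  5 (successors {1, 5}): φ is true.
For instance, at 2:
  At 2: <><>([]q | (r | p)) requires <>([]q | (r | p)) at some successor in {2, 3}.
    <>([]q | (r | p)) holds at 2, so <><>([]q | (r | p)) is true at 2.
      At 2: <>([]q | (r | p)) requires []q | (r | p) at some successor in {2, 3}.
        []q | (r | p) holds at 3, so <>([]q | (r | p)) is true at 2.
Satisfying worlds: {0, 1, 2, 3, 4, 5}

0, 1, 2, 3, 4, 5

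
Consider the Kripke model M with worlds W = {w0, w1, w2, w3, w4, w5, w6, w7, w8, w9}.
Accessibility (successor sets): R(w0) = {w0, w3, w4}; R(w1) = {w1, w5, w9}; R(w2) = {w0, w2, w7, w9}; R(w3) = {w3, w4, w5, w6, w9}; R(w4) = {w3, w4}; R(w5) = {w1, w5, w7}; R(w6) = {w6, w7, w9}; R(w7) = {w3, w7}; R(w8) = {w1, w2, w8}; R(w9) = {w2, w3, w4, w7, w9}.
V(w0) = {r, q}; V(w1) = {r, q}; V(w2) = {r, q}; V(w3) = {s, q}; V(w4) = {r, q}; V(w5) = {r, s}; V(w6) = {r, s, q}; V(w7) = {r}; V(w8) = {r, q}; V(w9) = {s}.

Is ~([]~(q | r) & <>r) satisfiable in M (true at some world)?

Let φ = ~([]~(q | r) & <>r). Evaluate φ at each world:
  w0 (successors {w0, w3, w4}): φ is true.
  w1 (successors {w1, w5, w9}): φ is true.
  w2 (successors {w0, w2, w7, w9}): φ is true.
  w3 (successors {w3, w4, w5, w6, w9}): φ is true.
  w4 (successors {w3, w4}): φ is true.
  w5 (successors {w1, w5, w7}): φ is true.
  w6 (successors {w6, w7, w9}): φ is true.
  w7 (successors {w3, w7}): φ is true.
  w8 (successors {w1, w2, w8}): φ is true.
  w9 (successors {w2, w3, w4, w7, w9}): φ is true.
Detail at w0 (witness):
  At w0: []~(q | r) & <>r is false, so ~([]~(q | r) & <>r) is true.
    At w0: []~(q | r) is false, <>r is true, so []~(q | r) & <>r is false.
      At w0: []~(q | r) requires ~(q | r) at every successor {w0, w3, w4}.
        ~(q | r) fails at w0, so []~(q | r) is false at w0.
      At w0: <>r requires r at some successor in {w0, w3, w4}.
        r holds at w0, so <>r is true at w0.

Yes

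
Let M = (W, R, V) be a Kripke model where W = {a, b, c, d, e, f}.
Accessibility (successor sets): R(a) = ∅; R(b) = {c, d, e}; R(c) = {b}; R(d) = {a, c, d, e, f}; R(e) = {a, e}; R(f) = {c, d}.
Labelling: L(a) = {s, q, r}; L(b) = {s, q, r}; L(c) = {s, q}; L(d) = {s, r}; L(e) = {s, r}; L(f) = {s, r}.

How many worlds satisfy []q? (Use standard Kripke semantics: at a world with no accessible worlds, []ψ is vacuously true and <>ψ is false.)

2

Let φ = []q. Evaluate φ at each world:
  a (successors ∅): φ is true.
  b (successors {c, d, e}): φ is false.
  c (successors {b}): φ is true.
  d (successors {a, c, d, e, f}): φ is false.
  e (successors {a, e}): φ is false.
  f (successors {c, d}): φ is false.
For instance, at d:
  At d: []q requires q at every successor {a, c, d, e, f}.
    q fails at d, so []q is false at d.
Satisfying worlds: {a, c}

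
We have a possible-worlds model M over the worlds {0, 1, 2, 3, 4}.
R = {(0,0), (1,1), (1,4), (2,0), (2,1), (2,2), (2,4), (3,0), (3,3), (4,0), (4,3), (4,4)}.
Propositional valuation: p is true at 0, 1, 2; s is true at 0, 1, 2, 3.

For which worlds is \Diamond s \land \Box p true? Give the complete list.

0

Recall that \Box ψ holds at a world iff ψ holds at every accessible world, and \Diamond ψ holds iff ψ holds at some accessible world.
Let φ = \Diamond s \land \Box p. Evaluate φ at each world:
  0 (successors {0}): φ is true.
  1 (successors {1, 4}): φ is false.
  2 (successors {0, 1, 2, 4}): φ is false.
  3 (successors {0, 3}): φ is false.
  4 (successors {0, 3, 4}): φ is false.
For instance, at 0:
  At 0: \Diamond s is true, \Box p is true, so \Diamond s \land \Box p is true.
    At 0: \Diamond s requires s at some successor in {0}.
      s holds at 0, so \Diamond s is true at 0.
    At 0: \Box p requires p at every successor {0}.
      At 0: p is true.
    So \Box p is true at 0.
Satisfying worlds: {0}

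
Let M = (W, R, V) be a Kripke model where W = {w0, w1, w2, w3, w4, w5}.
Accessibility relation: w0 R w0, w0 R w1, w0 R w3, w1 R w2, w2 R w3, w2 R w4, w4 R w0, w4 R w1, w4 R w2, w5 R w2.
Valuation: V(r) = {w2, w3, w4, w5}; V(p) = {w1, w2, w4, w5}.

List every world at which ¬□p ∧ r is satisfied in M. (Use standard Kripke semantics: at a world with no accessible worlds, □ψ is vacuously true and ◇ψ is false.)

w2, w4

Recall that □ψ holds at a world iff ψ holds at every accessible world, and ◇ψ holds iff ψ holds at some accessible world.
Let φ = ¬□p ∧ r. Evaluate φ at each world:
  w0 (successors {w0, w1, w3}): φ is false.
  w1 (successors {w2}): φ is false.
  w2 (successors {w3, w4}): φ is true.
  w3 (successors ∅): φ is false.
  w4 (successors {w0, w1, w2}): φ is true.
  w5 (successors {w2}): φ is false.
For instance, at w5:
  At w5: ¬□p is false, r is true, so ¬□p ∧ r is false.
    At w5: □p is true, so ¬□p is false.
      At w5: □p requires p at every successor {w2}.
        At w2: p is true.
      So □p is true at w5.
Satisfying worlds: {w2, w4}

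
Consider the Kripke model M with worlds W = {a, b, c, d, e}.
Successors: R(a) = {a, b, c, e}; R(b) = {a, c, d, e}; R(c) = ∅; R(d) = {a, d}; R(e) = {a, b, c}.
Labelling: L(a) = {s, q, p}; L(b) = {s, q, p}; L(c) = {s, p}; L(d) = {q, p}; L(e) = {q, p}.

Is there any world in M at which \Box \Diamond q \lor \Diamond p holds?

Let φ = \Box \Diamond q \lor \Diamond p. Evaluate φ at each world:
  a (successors {a, b, c, e}): φ is true.
  b (successors {a, c, d, e}): φ is true.
  c (successors ∅): φ is true.
  d (successors {a, d}): φ is true.
  e (successors {a, b, c}): φ is true.
Detail at a (witness):
  At a: \Box \Diamond q is false, \Diamond p is true, so \Box \Diamond q \lor \Diamond p is true.
    At a: \Box \Diamond q requires \Diamond q at every successor {a, b, c, e}.
      \Diamond q fails at c, so \Box \Diamond q is false at a.
    At a: \Diamond p requires p at some successor in {a, b, c, e}.
      p holds at a, so \Diamond p is true at a.

Yes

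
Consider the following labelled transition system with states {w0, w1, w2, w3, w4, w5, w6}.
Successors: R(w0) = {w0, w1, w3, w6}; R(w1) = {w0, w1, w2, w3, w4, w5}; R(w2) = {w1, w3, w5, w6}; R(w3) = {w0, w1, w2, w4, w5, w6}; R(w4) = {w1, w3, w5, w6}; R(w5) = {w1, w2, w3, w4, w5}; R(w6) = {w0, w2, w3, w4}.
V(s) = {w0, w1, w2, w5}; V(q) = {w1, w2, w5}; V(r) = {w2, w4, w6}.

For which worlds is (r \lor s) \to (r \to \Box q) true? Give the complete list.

w0, w1, w3, w5

Let φ = (r \lor s) \to (r \to \Box q). Evaluate φ at each world:
  w0 (successors {w0, w1, w3, w6}): φ is true.
  w1 (successors {w0, w1, w2, w3, w4, w5}): φ is true.
  w2 (successors {w1, w3, w5, w6}): φ is false.
  w3 (successors {w0, w1, w2, w4, w5, w6}): φ is true.
  w4 (successors {w1, w3, w5, w6}): φ is false.
  w5 (successors {w1, w2, w3, w4, w5}): φ is true.
  w6 (successors {w0, w2, w3, w4}): φ is false.
For instance, at w5:
  At w5: r \lor s is true, r \to \Box q is true, so (r \lor s) \to (r \to \Box q) is true.
    At w5: r is false, \Box q is false, so r \to \Box q is true.
      At w5: \Box q requires q at every successor {w1, w2, w3, w4, w5}.
        q fails at w3, so \Box q is false at w5.
Satisfying worlds: {w0, w1, w3, w5}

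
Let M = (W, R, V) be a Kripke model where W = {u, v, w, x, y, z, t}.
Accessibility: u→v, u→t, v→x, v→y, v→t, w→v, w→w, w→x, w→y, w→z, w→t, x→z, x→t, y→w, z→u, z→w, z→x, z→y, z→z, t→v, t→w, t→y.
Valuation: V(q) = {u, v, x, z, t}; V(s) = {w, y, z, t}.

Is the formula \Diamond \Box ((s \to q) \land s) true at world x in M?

No

At x: \Diamond \Box ((s \to q) \land s) requires \Box ((s \to q) \land s) at some successor in {z, t}.
  At z: \Box ((s \to q) \land s) is false.
  At t: \Box ((s \to q) \land s) is false.
So \Diamond \Box ((s \to q) \land s) is false at x.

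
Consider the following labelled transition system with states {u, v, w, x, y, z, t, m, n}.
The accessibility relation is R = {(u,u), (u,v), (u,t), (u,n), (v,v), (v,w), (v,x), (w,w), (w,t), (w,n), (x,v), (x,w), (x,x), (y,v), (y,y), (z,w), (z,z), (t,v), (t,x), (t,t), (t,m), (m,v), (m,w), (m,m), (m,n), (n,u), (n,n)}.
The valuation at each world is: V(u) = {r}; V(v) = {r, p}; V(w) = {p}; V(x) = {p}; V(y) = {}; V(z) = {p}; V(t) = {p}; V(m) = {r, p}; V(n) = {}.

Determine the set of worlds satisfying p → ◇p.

Recall that ◇ψ holds at a world iff ψ holds at some accessible world.
Let φ = p → ◇p. Evaluate φ at each world:
  u (successors {u, v, t, n}): φ is true.
  v (successors {v, w, x}): φ is true.
  w (successors {w, t, n}): φ is true.
  x (successors {v, w, x}): φ is true.
  y (successors {v, y}): φ is true.
  z (successors {w, z}): φ is true.
  t (successors {v, x, t, m}): φ is true.
  m (successors {v, w, m, n}): φ is true.
  n (successors {u, n}): φ is true.
For instance, at x:
  At x: p is true, ◇p is true, so p → ◇p is true.
    At x: ◇p requires p at some successor in {v, w, x}.
      p holds at v, so ◇p is true at x.
Satisfying worlds: {u, v, w, x, y, z, t, m, n}

u, v, w, x, y, z, t, m, n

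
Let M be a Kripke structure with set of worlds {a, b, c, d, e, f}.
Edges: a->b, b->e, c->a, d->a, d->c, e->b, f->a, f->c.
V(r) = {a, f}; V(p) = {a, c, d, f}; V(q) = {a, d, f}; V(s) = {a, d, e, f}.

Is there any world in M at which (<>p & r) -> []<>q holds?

Let φ = (<>p & r) -> []<>q. Evaluate φ at each world:
  a (successors {b}): φ is true.
  b (successors {e}): φ is true.
  c (successors {a}): φ is true.
  d (successors {a, c}): φ is true.
  e (successors {b}): φ is true.
  f (successors {a, c}): φ is false.
Detail at a (witness):
  At a: <>p & r is false, []<>q is false, so (<>p & r) -> []<>q is true.
    At a: <>p is false, r is true, so <>p & r is false.
      At a: <>p requires p at some successor in {b}.
        At b: p is false.
      So <>p is false at a.
    At a: []<>q requires <>q at every successor {b}.
      <>q fails at b, so []<>q is false at a.

Yes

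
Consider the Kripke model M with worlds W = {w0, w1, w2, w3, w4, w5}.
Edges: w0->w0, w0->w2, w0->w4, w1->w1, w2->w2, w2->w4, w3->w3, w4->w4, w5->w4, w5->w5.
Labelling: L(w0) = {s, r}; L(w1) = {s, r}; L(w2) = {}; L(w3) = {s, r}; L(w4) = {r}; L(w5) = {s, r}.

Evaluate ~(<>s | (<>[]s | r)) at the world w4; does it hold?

No

At w4: <>s | (<>[]s | r) is true, so ~(<>s | (<>[]s | r)) is false.
  At w4: <>s is false, <>[]s | r is true, so <>s | (<>[]s | r) is true.
    At w4: <>s requires s at some successor in {w4}.
      At w4: s is false.
    So <>s is false at w4.
    At w4: <>[]s is false, r is true, so <>[]s | r is true.
      At w4: <>[]s requires []s at some successor in {w4}.
        At w4: []s is false.
      So <>[]s is false at w4.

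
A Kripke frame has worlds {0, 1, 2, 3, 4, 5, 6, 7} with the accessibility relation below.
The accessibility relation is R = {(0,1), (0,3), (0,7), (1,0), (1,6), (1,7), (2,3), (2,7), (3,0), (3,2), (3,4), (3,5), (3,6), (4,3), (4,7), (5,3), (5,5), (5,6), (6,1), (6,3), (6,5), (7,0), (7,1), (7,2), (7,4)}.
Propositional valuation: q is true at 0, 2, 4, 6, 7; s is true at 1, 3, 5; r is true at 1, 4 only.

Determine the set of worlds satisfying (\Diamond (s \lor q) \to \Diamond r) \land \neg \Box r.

0, 3, 6, 7

Let φ = (\Diamond (s \lor q) \to \Diamond r) \land \neg \Box r. Evaluate φ at each world:
  0 (successors {1, 3, 7}): φ is true.
  1 (successors {0, 6, 7}): φ is false.
  2 (successors {3, 7}): φ is false.
  3 (successors {0, 2, 4, 5, 6}): φ is true.
  4 (successors {3, 7}): φ is false.
  5 (successors {3, 5, 6}): φ is false.
  6 (successors {1, 3, 5}): φ is true.
  7 (successors {0, 1, 2, 4}): φ is true.
For instance, at 0:
  At 0: \Diamond (s \lor q) \to \Diamond r is true, \neg \Box r is true, so (\Diamond (s \lor q) \to \Diamond r) \land \neg \Box r is true.
    At 0: \Diamond (s \lor q) is true, \Diamond r is true, so \Diamond (s \lor q) \to \Diamond r is true.
      At 0: \Diamond (s \lor q) requires s \lor q at some successor in {1, 3, 7}.
        s \lor q holds at 1, so \Diamond (s \lor q) is true at 0.
      At 0: \Diamond r requires r at some successor in {1, 3, 7}.
        r holds at 1, so \Diamond r is true at 0.
    At 0: \Box r is false, so \neg \Box r is true.
      At 0: \Box r requires r at every successor {1, 3, 7}.
        r fails at 3, so \Box r is false at 0.
Satisfying worlds: {0, 3, 6, 7}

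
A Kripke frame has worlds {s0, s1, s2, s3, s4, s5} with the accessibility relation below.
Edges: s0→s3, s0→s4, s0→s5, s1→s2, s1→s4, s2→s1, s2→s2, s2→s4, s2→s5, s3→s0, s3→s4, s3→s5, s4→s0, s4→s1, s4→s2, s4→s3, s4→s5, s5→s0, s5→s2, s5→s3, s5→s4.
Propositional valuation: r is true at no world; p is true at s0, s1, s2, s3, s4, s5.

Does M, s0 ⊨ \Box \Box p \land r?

No

At s0: \Box \Box p is true, r is false, so \Box \Box p \land r is false.
  At s0: \Box \Box p requires \Box p at every successor {s3, s4, s5}.
      At s3: \Box p requires p at every successor {s0, s4, s5}.
        At s0: p is true.
        At s4: p is true.
        At s5: p is true.
      So \Box p is true at s3.
      At s4: \Box p requires p at every successor {s0, s1, s2, s3, s5}.
        At s0: p is true.
        At s1: p is true.
        At s2: p is true.
        At s3: p is true.
        At s5: p is true.
      So \Box p is true at s4.
      At s5: \Box p requires p at every successor {s0, s2, s3, s4}.
        At s0: p is true.
        At s2: p is true.
        At s3: p is true.
        At s4: p is true.
      So \Box p is true at s5.
  So \Box \Box p is true at s0.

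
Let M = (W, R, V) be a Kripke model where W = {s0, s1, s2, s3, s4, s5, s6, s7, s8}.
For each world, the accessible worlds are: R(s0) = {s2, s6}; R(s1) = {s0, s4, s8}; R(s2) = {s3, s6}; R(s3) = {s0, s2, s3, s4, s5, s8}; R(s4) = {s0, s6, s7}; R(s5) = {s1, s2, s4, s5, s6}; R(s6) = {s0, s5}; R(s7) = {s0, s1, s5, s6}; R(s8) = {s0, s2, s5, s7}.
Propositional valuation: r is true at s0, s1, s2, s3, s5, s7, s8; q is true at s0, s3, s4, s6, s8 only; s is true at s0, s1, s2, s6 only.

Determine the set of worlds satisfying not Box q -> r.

Let φ = not Box q -> r. Evaluate φ at each world:
  s0 (successors {s2, s6}): φ is true.
  s1 (successors {s0, s4, s8}): φ is true.
  s2 (successors {s3, s6}): φ is true.
  s3 (successors {s0, s2, s3, s4, s5, s8}): φ is true.
  s4 (successors {s0, s6, s7}): φ is false.
  s5 (successors {s1, s2, s4, s5, s6}): φ is true.
  s6 (successors {s0, s5}): φ is false.
  s7 (successors {s0, s1, s5, s6}): φ is true.
  s8 (successors {s0, s2, s5, s7}): φ is true.
For instance, at s8:
  At s8: not Box q is true, r is true, so not Box q -> r is true.
    At s8: Box q is false, so not Box q is true.
      At s8: Box q requires q at every successor {s0, s2, s5, s7}.
        q fails at s2, so Box q is false at s8.
Satisfying worlds: {s0, s1, s2, s3, s5, s7, s8}

s0, s1, s2, s3, s5, s7, s8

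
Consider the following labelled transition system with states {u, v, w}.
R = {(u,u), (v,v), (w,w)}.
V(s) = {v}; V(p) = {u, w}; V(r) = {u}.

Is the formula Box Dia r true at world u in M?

Yes

At u: Box Dia r requires Dia r at every successor {u}.
    At u: Dia r requires r at some successor in {u}.
      r holds at u, so Dia r is true at u.
So Box Dia r is true at u.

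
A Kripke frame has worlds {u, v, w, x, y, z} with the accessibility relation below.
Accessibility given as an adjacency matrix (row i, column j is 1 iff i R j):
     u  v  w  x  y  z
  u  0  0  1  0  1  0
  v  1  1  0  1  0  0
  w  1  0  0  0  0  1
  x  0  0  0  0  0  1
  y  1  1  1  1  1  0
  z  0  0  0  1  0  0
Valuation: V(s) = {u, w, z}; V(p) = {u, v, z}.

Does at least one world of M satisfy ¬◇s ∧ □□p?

Recall that □ψ holds at a world iff ψ holds at every accessible world, and ◇ψ holds iff ψ holds at some accessible world.
Let φ = ¬◇s ∧ □□p. Evaluate φ at each world:
  u (successors {w, y}): φ is false.
  v (successors {u, v, x}): φ is false.
  w (successors {u, z}): φ is false.
  x (successors {z}): φ is false.
  y (successors {u, v, w, x, y}): φ is false.
  z (successors {x}): φ is true.
Detail at z (witness):
  At z: ¬◇s is true, □□p is true, so ¬◇s ∧ □□p is true.
    At z: ◇s is false, so ¬◇s is true.
      At z: ◇s requires s at some successor in {x}.
        At x: s is false.
      So ◇s is false at z.
    At z: □□p requires □p at every successor {x}.
      At x: □p is true.
    So □□p is true at z.

Yes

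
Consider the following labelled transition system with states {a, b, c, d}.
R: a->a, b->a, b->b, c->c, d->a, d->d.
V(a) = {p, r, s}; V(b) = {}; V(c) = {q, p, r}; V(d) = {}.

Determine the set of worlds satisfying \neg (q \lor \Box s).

b, d

Recall that \Box ψ holds at a world iff ψ holds at every accessible world, and \Diamond ψ holds iff ψ holds at some accessible world.
Let φ = \neg (q \lor \Box s). Evaluate φ at each world:
  a (successors {a}): φ is false.
  b (successors {a, b}): φ is true.
  c (successors {c}): φ is false.
  d (successors {a, d}): φ is true.
For instance, at c:
  At c: q \lor \Box s is true, so \neg (q \lor \Box s) is false.
    At c: q is true, \Box s is false, so q \lor \Box s is true.
      At c: \Box s requires s at every successor {c}.
        s fails at c, so \Box s is false at c.
Satisfying worlds: {b, d}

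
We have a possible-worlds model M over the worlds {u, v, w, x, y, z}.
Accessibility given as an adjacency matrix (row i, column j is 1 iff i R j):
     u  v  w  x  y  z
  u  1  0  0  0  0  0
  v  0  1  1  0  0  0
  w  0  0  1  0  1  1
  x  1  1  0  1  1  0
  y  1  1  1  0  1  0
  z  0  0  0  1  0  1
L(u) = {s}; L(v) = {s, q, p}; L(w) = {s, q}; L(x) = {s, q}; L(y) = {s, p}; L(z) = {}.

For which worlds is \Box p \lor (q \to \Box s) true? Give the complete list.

Recall that \Box ψ holds at a world iff ψ holds at every accessible world, and \Diamond ψ holds iff ψ holds at some accessible world.
Let φ = \Box p \lor (q \to \Box s). Evaluate φ at each world:
  u (successors {u}): φ is true.
  v (successors {v, w}): φ is true.
  w (successors {w, y, z}): φ is false.
  x (successors {u, v, x, y}): φ is true.
  y (successors {u, v, w, y}): φ is true.
  z (successors {x, z}): φ is true.
For instance, at u:
  At u: \Box p is false, q \to \Box s is true, so \Box p \lor (q \to \Box s) is true.
    At u: \Box p requires p at every successor {u}.
      p fails at u, so \Box p is false at u.
    At u: q is false, \Box s is true, so q \to \Box s is true.
      At u: \Box s requires s at every successor {u}.
        At u: s is true.
      So \Box s is true at u.
Satisfying worlds: {u, v, x, y, z}

u, v, x, y, z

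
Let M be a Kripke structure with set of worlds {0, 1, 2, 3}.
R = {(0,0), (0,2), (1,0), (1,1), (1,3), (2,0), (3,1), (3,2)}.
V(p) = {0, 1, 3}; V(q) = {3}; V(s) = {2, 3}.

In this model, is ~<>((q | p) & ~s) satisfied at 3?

No

At 3: <>((q | p) & ~s) is true, so ~<>((q | p) & ~s) is false.
  At 3: <>((q | p) & ~s) requires (q | p) & ~s at some successor in {1, 2}.
    (q | p) & ~s holds at 1, so <>((q | p) & ~s) is true at 3.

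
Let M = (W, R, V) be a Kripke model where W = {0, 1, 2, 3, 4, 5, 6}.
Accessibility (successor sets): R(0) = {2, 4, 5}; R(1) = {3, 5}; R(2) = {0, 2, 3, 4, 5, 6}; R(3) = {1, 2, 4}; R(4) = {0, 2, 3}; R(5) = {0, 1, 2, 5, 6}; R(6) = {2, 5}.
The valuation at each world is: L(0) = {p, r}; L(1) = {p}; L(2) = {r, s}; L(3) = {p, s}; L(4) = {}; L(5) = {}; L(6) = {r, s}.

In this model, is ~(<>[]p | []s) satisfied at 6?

At 6: <>[]p | []s is false, so ~(<>[]p | []s) is true.
  At 6: <>[]p is false, []s is false, so <>[]p | []s is false.
    At 6: <>[]p requires []p at some successor in {2, 5}.
      At 2: []p is false.
      At 5: []p is false.
    So <>[]p is false at 6.
    At 6: []s requires s at every successor {2, 5}.
      s fails at 5, so []s is false at 6.

Yes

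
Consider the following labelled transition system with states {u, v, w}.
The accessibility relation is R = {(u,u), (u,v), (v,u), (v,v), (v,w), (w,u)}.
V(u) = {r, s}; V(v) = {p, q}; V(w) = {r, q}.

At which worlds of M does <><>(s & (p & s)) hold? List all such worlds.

Recall that <>ψ holds at a world iff ψ holds at some accessible world.
Let φ = <><>(s & (p & s)). Evaluate φ at each world:
  u (successors {u, v}): φ is false.
  v (successors {u, v, w}): φ is false.
  w (successors {u}): φ is false.
For instance, at u:
  At u: <><>(s & (p & s)) requires <>(s & (p & s)) at some successor in {u, v}.
    At u: <>(s & (p & s)) is false.
    At v: <>(s & (p & s)) is false.
  So <><>(s & (p & s)) is false at u.
Satisfying worlds: none.

none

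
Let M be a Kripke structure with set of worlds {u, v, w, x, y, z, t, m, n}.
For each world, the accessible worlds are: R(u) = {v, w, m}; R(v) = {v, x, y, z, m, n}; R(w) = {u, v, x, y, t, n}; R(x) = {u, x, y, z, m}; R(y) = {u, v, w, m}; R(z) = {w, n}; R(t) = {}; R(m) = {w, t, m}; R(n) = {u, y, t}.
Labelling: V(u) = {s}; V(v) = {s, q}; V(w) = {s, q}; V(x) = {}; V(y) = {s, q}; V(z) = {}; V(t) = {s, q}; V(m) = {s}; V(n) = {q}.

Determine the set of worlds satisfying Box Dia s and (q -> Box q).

Let φ = Box Dia s and (q -> Box q). Evaluate φ at each world:
  u (successors {v, w, m}): φ is true.
  v (successors {v, x, y, z, m, n}): φ is false.
  w (successors {u, v, x, y, t, n}): φ is false.
  x (successors {u, x, y, z, m}): φ is true.
  y (successors {u, v, w, m}): φ is false.
  z (successors {w, n}): φ is true.
  t (successors ∅): φ is true.
  m (successors {w, t, m}): φ is false.
  n (successors {u, y, t}): φ is false.
For instance, at x:
  At x: Box Dia s is true, q -> Box q is true, so Box Dia s and (q -> Box q) is true.
    At x: Box Dia s requires Dia s at every successor {u, x, y, z, m}.
      At u: Dia s is true.
      At x: Dia s is true.
      At y: Dia s is true.
      At z: Dia s is true.
      At m: Dia s is true.
    So Box Dia s is true at x.
    At x: q is false, Box q is false, so q -> Box q is true.
      At x: Box q requires q at every successor {u, x, y, z, m}.
        q fails at u, so Box q is false at x.
Satisfying worlds: {u, x, z, t}

u, x, z, t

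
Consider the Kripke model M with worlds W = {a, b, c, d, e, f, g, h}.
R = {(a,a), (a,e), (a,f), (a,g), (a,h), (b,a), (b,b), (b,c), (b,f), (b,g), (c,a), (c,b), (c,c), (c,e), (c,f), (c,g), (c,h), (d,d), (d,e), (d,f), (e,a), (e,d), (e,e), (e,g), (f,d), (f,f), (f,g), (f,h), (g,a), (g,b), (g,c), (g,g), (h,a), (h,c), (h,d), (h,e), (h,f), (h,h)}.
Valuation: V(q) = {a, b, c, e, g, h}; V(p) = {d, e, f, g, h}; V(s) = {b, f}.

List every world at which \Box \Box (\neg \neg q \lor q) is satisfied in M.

none

Let φ = \Box \Box (\neg \neg q \lor q). Evaluate φ at each world:
  a (successors {a, e, f, g, h}): φ is false.
  b (successors {a, b, c, f, g}): φ is false.
  c (successors {a, b, c, e, f, g, h}): φ is false.
  d (successors {d, e, f}): φ is false.
  e (successors {a, d, e, g}): φ is false.
  f (successors {d, f, g, h}): φ is false.
  g (successors {a, b, c, g}): φ is false.
  h (successors {a, c, d, e, f, h}): φ is false.
For instance, at b:
  At b: \Box \Box (\neg \neg q \lor q) requires \Box (\neg \neg q \lor q) at every successor {a, b, c, f, g}.
    \Box (\neg \neg q \lor q) fails at a, so \Box \Box (\neg \neg q \lor q) is false at b.
      At a: \Box (\neg \neg q \lor q) requires \neg \neg q \lor q at every successor {a, e, f, g, h}.
        \neg \neg q \lor q fails at f, so \Box (\neg \neg q \lor q) is false at a.
Satisfying worlds: none.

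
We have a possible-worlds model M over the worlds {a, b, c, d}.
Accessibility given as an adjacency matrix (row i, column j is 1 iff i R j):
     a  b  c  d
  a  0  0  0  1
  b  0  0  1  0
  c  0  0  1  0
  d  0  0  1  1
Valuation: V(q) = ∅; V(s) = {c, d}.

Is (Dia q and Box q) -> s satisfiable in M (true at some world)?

Recall that Box ψ holds at a world iff ψ holds at every accessible world, and Dia ψ holds iff ψ holds at some accessible world.
Let φ = (Dia q and Box q) -> s. Evaluate φ at each world:
  a (successors {d}): φ is true.
  b (successors {c}): φ is true.
  c (successors {c}): φ is true.
  d (successors {c, d}): φ is true.
Detail at a (witness):
  At a: Dia q and Box q is false, s is false, so (Dia q and Box q) -> s is true.
    At a: Dia q is false, Box q is false, so Dia q and Box q is false.
      At a: Dia q requires q at some successor in {d}.
        At d: q is false.
      So Dia q is false at a.
      At a: Box q requires q at every successor {d}.
        q fails at d, so Box q is false at a.

Yes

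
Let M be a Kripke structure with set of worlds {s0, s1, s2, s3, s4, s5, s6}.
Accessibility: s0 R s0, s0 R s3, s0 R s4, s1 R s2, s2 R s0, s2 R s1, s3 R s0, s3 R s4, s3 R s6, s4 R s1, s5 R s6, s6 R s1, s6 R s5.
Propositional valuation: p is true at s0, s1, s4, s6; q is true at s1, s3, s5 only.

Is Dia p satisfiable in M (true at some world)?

Let φ = Dia p. Evaluate φ at each world:
  s0 (successors {s0, s3, s4}): φ is true.
  s1 (successors {s2}): φ is false.
  s2 (successors {s0, s1}): φ is true.
  s3 (successors {s0, s4, s6}): φ is true.
  s4 (successors {s1}): φ is true.
  s5 (successors {s6}): φ is true.
  s6 (successors {s1, s5}): φ is true.
Detail at s0 (witness):
  At s0: Dia p requires p at some successor in {s0, s3, s4}.
    p holds at s0, so Dia p is true at s0.

Yes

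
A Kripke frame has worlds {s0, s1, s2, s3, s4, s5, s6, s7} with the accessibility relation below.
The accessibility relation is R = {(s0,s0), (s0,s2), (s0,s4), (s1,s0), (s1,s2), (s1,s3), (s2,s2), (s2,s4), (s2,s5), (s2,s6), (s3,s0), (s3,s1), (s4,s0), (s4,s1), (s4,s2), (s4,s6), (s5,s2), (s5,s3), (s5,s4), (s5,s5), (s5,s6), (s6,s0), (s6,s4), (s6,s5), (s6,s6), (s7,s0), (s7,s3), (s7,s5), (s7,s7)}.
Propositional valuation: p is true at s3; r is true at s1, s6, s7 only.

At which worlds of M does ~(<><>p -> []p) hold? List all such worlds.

Let φ = ~(<><>p -> []p). Evaluate φ at each world:
  s0 (successors {s0, s2, s4}): φ is false.
  s1 (successors {s0, s2, s3}): φ is false.
  s2 (successors {s2, s4, s5, s6}): φ is true.
  s3 (successors {s0, s1}): φ is true.
  s4 (successors {s0, s1, s2, s6}): φ is true.
  s5 (successors {s2, s3, s4, s5, s6}): φ is true.
  s6 (successors {s0, s4, s5, s6}): φ is true.
  s7 (successors {s0, s3, s5, s7}): φ is true.
For instance, at s0:
  At s0: <><>p -> []p is true, so ~(<><>p -> []p) is false.
    At s0: <><>p is false, []p is false, so <><>p -> []p is true.
      At s0: <><>p requires <>p at some successor in {s0, s2, s4}.
        At s0: <>p is false.
        At s2: <>p is false.
        At s4: <>p is false.
      So <><>p is false at s0.
      At s0: []p requires p at every successor {s0, s2, s4}.
        p fails at s0, so []p is false at s0.
Satisfying worlds: {s2, s3, s4, s5, s6, s7}

s2, s3, s4, s5, s6, s7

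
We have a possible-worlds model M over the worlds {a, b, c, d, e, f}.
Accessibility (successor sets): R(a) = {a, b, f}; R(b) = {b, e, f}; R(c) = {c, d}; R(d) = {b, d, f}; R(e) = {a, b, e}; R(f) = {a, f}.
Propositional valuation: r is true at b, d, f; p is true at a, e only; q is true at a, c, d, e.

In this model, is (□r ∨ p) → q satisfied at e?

At e: □r ∨ p is true, q is true, so (□r ∨ p) → q is true.
  At e: □r is false, p is true, so □r ∨ p is true.
    At e: □r requires r at every successor {a, b, e}.
      r fails at a, so □r is false at e.

Yes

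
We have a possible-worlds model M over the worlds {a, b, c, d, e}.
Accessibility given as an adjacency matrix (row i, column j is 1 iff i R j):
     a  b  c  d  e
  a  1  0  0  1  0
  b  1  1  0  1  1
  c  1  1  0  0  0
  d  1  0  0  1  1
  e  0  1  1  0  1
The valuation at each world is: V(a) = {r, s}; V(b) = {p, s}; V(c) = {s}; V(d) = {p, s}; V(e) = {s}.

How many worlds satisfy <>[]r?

0

Let φ = <>[]r. Evaluate φ at each world:
  a (successors {a, d}): φ is false.
  b (successors {a, b, d, e}): φ is false.
  c (successors {a, b}): φ is false.
  d (successors {a, d, e}): φ is false.
  e (successors {b, c, e}): φ is false.
For instance, at c:
  At c: <>[]r requires []r at some successor in {a, b}.
    At a: []r is false.
    At b: []r is false.
  So <>[]r is false at c.
Satisfying worlds: none.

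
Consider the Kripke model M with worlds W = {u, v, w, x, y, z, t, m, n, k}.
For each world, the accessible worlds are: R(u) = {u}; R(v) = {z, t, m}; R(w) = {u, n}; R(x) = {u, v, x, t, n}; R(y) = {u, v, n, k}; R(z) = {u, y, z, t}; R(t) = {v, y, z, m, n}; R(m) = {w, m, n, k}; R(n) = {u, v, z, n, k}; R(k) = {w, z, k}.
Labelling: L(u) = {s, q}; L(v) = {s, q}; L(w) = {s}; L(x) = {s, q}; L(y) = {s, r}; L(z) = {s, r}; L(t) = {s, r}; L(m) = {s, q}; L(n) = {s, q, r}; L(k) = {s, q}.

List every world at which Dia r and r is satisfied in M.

Let φ = Dia r and r. Evaluate φ at each world:
  u (successors {u}): φ is false.
  v (successors {z, t, m}): φ is false.
  w (successors {u, n}): φ is false.
  x (successors {u, v, x, t, n}): φ is false.
  y (successors {u, v, n, k}): φ is true.
  z (successors {u, y, z, t}): φ is true.
  t (successors {v, y, z, m, n}): φ is true.
  m (successors {w, m, n, k}): φ is false.
  n (successors {u, v, z, n, k}): φ is true.
  k (successors {w, z, k}): φ is false.
For instance, at v:
  At v: Dia r is true, r is false, so Dia r and r is false.
    At v: Dia r requires r at some successor in {z, t, m}.
      r holds at z, so Dia r is true at v.
Satisfying worlds: {y, z, t, n}

y, z, t, n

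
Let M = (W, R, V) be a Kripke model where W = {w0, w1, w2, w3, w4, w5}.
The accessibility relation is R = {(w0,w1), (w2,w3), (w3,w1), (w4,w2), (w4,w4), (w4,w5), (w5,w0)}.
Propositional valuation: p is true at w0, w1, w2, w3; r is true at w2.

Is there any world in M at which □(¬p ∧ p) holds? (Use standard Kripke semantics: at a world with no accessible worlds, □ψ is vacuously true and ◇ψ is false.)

Yes

Let φ = □(¬p ∧ p). Evaluate φ at each world:
  w0 (successors {w1}): φ is false.
  w1 (successors ∅): φ is true.
  w2 (successors {w3}): φ is false.
  w3 (successors {w1}): φ is false.
  w4 (successors {w2, w4, w5}): φ is false.
  w5 (successors {w0}): φ is false.
Detail at w1 (witness):
  At w1: no accessible worlds, so □(¬p ∧ p) holds vacuously.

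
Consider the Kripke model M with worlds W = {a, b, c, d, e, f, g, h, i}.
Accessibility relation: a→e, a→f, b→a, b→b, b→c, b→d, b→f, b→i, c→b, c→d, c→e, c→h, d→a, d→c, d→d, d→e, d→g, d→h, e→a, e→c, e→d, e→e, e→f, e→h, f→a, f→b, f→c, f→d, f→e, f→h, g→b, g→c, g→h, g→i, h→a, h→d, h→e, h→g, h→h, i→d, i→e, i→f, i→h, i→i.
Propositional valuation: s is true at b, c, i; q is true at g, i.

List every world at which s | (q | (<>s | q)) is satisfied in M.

b, c, d, e, f, g, i

Let φ = s | (q | (<>s | q)). Evaluate φ at each world:
  a (successors {e, f}): φ is false.
  b (successors {a, b, c, d, f, i}): φ is true.
  c (successors {b, d, e, h}): φ is true.
  d (successors {a, c, d, e, g, h}): φ is true.
  e (successors {a, c, d, e, f, h}): φ is true.
  f (successors {a, b, c, d, e, h}): φ is true.
  g (successors {b, c, h, i}): φ is true.
  h (successors {a, d, e, g, h}): φ is false.
  i (successors {d, e, f, h, i}): φ is true.
For instance, at b:
  At b: s is true, q | (<>s | q) is true, so s | (q | (<>s | q)) is true.
    At b: q is false, <>s | q is true, so q | (<>s | q) is true.
      At b: <>s is true, q is false, so <>s | q is true.
Satisfying worlds: {b, c, d, e, f, g, i}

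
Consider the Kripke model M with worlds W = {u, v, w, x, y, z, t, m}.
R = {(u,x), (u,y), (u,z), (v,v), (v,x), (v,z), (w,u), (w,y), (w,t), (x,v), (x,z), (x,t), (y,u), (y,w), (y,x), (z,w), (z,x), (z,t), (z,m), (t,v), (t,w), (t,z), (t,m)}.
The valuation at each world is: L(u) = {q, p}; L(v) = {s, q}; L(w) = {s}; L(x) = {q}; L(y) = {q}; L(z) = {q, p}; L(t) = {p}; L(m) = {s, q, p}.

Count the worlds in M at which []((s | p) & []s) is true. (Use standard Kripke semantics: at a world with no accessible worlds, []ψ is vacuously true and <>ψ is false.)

1

Let φ = []((s | p) & []s). Evaluate φ at each world:
  u (successors {x, y, z}): φ is false.
  v (successors {v, x, z}): φ is false.
  w (successors {u, y, t}): φ is false.
  x (successors {v, z, t}): φ is false.
  y (successors {u, w, x}): φ is false.
  z (successors {w, x, t, m}): φ is false.
  t (successors {v, w, z, m}): φ is false.
  m (successors ∅): φ is true.
For instance, at w:
  At w: []((s | p) & []s) requires (s | p) & []s at every successor {u, y, t}.
    (s | p) & []s fails at u, so []((s | p) & []s) is false at w.
      At u: s | p is true, []s is false, so (s | p) & []s is false.
Satisfying worlds: {m}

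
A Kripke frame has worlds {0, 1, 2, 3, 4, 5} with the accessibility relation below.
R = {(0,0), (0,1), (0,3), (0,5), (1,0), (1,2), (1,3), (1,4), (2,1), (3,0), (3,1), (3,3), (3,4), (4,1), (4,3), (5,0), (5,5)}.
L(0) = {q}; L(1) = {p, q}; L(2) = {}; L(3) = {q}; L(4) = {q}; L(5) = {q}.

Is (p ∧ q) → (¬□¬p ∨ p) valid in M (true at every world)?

Yes

Recall that □ψ holds at a world iff ψ holds at every accessible world, and ◇ψ holds iff ψ holds at some accessible world.
Let φ = (p ∧ q) → (¬□¬p ∨ p). Evaluate φ at each world:
  0 (successors {0, 1, 3, 5}): φ is true.
  1 (successors {0, 2, 3, 4}): φ is true.
  2 (successors {1}): φ is true.
  3 (successors {0, 1, 3, 4}): φ is true.
  4 (successors {1, 3}): φ is true.
  5 (successors {0, 5}): φ is true.
For instance, at 0:
  At 0: p ∧ q is false, ¬□¬p ∨ p is true, so (p ∧ q) → (¬□¬p ∨ p) is true.
    At 0: ¬□¬p is true, p is false, so ¬□¬p ∨ p is true.
      At 0: □¬p is false, so ¬□¬p is true.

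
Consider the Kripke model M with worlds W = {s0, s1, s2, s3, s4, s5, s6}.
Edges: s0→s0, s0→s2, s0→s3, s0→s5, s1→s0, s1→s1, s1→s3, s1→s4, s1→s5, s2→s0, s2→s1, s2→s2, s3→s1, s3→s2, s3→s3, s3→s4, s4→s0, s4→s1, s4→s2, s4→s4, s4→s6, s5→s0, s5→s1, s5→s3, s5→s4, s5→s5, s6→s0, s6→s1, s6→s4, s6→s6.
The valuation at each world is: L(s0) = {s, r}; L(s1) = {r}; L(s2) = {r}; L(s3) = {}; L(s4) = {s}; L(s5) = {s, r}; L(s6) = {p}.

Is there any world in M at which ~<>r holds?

No

Let φ = ~<>r. Evaluate φ at each world:
  s0 (successors {s0, s2, s3, s5}): φ is false.
  s1 (successors {s0, s1, s3, s4, s5}): φ is false.
  s2 (successors {s0, s1, s2}): φ is false.
  s3 (successors {s1, s2, s3, s4}): φ is false.
  s4 (successors {s0, s1, s2, s4, s6}): φ is false.
  s5 (successors {s0, s1, s3, s4, s5}): φ is false.
  s6 (successors {s0, s1, s4, s6}): φ is false.
For instance, at s5:
  At s5: <>r is true, so ~<>r is false.
    At s5: <>r requires r at some successor in {s0, s1, s3, s4, s5}.
      r holds at s0, so <>r is true at s5.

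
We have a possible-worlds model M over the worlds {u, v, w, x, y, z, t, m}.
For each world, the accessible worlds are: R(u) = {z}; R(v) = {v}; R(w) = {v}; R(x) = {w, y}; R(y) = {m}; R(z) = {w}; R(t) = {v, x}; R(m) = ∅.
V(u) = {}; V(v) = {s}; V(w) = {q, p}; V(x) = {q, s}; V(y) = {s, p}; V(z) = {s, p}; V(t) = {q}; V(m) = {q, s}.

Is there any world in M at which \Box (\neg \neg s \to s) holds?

Yes

Let φ = \Box (\neg \neg s \to s). Evaluate φ at each world:
  u (successors {z}): φ is true.
  v (successors {v}): φ is true.
  w (successors {v}): φ is true.
  x (successors {w, y}): φ is true.
  y (successors {m}): φ is true.
  z (successors {w}): φ is true.
  t (successors {v, x}): φ is true.
  m (successors ∅): φ is true.
Detail at u (witness):
  At u: \Box (\neg \neg s \to s) requires \neg \neg s \to s at every successor {z}.
    At z: \neg \neg s \to s is true.
  So \Box (\neg \neg s \to s) is true at u.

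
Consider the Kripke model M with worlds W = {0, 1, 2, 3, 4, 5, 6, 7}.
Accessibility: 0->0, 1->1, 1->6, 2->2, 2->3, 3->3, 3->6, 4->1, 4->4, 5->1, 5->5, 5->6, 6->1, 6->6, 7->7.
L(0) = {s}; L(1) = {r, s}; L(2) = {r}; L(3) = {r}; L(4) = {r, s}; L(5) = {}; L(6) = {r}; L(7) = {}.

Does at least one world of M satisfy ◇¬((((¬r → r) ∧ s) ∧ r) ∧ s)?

Recall that ◇ψ holds at a world iff ψ holds at some accessible world.
Let φ = ◇¬((((¬r → r) ∧ s) ∧ r) ∧ s). Evaluate φ at each world:
  0 (successors {0}): φ is true.
  1 (successors {1, 6}): φ is true.
  2 (successors {2, 3}): φ is true.
  3 (successors {3, 6}): φ is true.
  4 (successors {1, 4}): φ is false.
  5 (successors {1, 5, 6}): φ is true.
  6 (successors {1, 6}): φ is true.
  7 (successors {7}): φ is true.
Detail at 0 (witness):
  At 0: ◇¬((((¬r → r) ∧ s) ∧ r) ∧ s) requires ¬((((¬r → r) ∧ s) ∧ r) ∧ s) at some successor in {0}.
    ¬((((¬r → r) ∧ s) ∧ r) ∧ s) holds at 0, so ◇¬((((¬r → r) ∧ s) ∧ r) ∧ s) is true at 0.

Yes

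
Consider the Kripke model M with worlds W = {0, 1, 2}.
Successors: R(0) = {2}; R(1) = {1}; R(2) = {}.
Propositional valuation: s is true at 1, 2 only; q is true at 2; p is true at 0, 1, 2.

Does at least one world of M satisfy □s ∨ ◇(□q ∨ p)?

Yes

Let φ = □s ∨ ◇(□q ∨ p). Evaluate φ at each world:
  0 (successors {2}): φ is true.
  1 (successors {1}): φ is true.
  2 (successors ∅): φ is true.
Detail at 0 (witness):
  At 0: □s is true, ◇(□q ∨ p) is true, so □s ∨ ◇(□q ∨ p) is true.
    At 0: □s requires s at every successor {2}.
      At 2: s is true.
    So □s is true at 0.
    At 0: ◇(□q ∨ p) requires □q ∨ p at some successor in {2}.
      □q ∨ p holds at 2, so ◇(□q ∨ p) is true at 0.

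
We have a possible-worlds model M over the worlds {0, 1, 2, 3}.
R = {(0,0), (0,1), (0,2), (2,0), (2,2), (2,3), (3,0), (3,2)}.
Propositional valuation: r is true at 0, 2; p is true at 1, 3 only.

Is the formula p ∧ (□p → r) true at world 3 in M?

Yes

At 3: p is true, □p → r is true, so p ∧ (□p → r) is true.
  At 3: □p is false, r is false, so □p → r is true.
    At 3: □p requires p at every successor {0, 2}.
      p fails at 0, so □p is false at 3.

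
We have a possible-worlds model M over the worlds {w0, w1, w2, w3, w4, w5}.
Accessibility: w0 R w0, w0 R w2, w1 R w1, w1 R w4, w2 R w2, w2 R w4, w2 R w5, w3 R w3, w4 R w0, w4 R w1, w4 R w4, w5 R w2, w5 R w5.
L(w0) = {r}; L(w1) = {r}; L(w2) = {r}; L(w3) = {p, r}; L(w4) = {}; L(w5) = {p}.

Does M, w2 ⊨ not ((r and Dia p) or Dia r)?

No

At w2: (r and Dia p) or Dia r is true, so not ((r and Dia p) or Dia r) is false.
  At w2: r and Dia p is true, Dia r is true, so (r and Dia p) or Dia r is true.
    At w2: r is true, Dia p is true, so r and Dia p is true.
      At w2: Dia p requires p at some successor in {w2, w4, w5}.
        p holds at w5, so Dia p is true at w2.
    At w2: Dia r requires r at some successor in {w2, w4, w5}.
      r holds at w2, so Dia r is true at w2.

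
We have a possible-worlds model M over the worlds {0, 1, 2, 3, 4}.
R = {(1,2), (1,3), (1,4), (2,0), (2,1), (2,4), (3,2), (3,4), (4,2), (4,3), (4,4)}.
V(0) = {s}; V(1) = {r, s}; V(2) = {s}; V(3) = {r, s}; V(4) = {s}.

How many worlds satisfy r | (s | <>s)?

Recall that <>ψ holds at a world iff ψ holds at some accessible world.
Let φ = r | (s | <>s). Evaluate φ at each world:
  0 (successors ∅): φ is true.
  1 (successors {2, 3, 4}): φ is true.
  2 (successors {0, 1, 4}): φ is true.
  3 (successors {2, 4}): φ is true.
  4 (successors {2, 3, 4}): φ is true.
For instance, at 2:
  At 2: r is false, s | <>s is true, so r | (s | <>s) is true.
    At 2: s is true, <>s is true, so s | <>s is true.
      At 2: <>s requires s at some successor in {0, 1, 4}.
        s holds at 0, so <>s is true at 2.
Satisfying worlds: {0, 1, 2, 3, 4}

5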